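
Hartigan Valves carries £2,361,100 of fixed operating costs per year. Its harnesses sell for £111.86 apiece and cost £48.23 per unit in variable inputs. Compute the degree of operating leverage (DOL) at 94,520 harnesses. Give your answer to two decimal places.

Contribution at this volume is 94,520 × £63.63 = £6,014,307.60.
Subtracting fixed costs: EBIT = £6,014,307.60 − £2,361,100 = £3,653,207.60.
So DOL = total CM / EBIT = £6,014,307.60 / £3,653,207.60 = 1.6463.

1.65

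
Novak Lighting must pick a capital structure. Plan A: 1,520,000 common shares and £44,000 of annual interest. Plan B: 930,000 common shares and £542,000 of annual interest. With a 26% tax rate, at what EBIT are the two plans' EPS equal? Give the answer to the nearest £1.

£1,326,983

Set EPS_A = EPS_B: (EBIT − £44,000)(1 − 0.26) ÷ 1,520,000 = (EBIT − £542,000)(1 − 0.26) ÷ 930,000.
The (1 − t) factor cancels: (EBIT − 44,000) × 930,000 = (EBIT − 542,000) × 1,520,000.
Solving, EBIT = (542,000·1,520,000 − 44,000·930,000) / (1,520,000 − 930,000) = 782,920,000,000 / 590,000 = 1,326,983.05.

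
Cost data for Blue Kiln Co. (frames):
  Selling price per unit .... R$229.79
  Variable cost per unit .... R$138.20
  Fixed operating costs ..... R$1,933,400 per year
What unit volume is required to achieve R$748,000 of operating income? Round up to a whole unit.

Each unit contributes R$229.79 − R$138.20 = R$91.59.
Required volume = (fixed costs + target profit) ÷ CM = (R$1,933,400 + R$748,000) ÷ R$91.59 = 29,276.12, so 29,277 frames.

29,277 frames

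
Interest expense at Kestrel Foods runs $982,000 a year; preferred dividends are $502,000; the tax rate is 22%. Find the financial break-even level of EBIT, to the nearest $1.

Grossing the preferred dividend up to pre-tax terms: $502,000 / (1 − 0.22) = $643,589.74.
Financial break-even EBIT = interest + D_p ÷ (1 − t) = $982,000 + $643,589.74 = $1,625,589.74.

$1,625,590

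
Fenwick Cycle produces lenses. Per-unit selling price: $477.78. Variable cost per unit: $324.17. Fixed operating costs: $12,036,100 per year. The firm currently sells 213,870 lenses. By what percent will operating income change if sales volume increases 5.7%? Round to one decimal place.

+9.0%

Total contribution margin = 213,870 × $153.61 = $32,852,570.70.
Operating income = contribution − fixed costs = $32,852,570.70 − $12,036,100 = $20,816,470.70.
Degree of operating leverage = $32,852,570.70 / $20,816,470.70 = 1.5782.
So EBIT moves 1.5782 × (+5.7%) = +9.0%.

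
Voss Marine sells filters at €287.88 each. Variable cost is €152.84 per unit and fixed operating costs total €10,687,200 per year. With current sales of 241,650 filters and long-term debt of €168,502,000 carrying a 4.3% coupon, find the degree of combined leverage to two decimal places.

At 241,650 units, contribution = 241,650 × €135.04 = €32,632,416.00.
Operating income = contribution − fixed costs = €32,632,416.00 − €10,687,200 = €21,945,216.00. Interest = €7,245,586.00.
DOL = €32,632,416.00 ÷ €21,945,216.00 = 1.4870; DFL = €21,945,216.00 ÷ €14,699,630.00 = 1.4929.
Combined leverage = 1.4870 × 1.4929 = 2.2199.

2.22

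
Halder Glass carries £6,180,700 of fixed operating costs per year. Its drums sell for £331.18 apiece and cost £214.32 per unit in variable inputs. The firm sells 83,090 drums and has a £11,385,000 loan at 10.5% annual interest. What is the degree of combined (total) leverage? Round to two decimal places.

4.16

At 83,090 units, contribution = 83,090 × £116.86 = £9,709,897.40.
Operating income = contribution − fixed costs = £9,709,897.40 − £6,180,700 = £3,529,197.40. Interest = £1,195,425.00.
DOL = £9,709,897.40 ÷ £3,529,197.40 = 2.7513; DFL = £3,529,197.40 ÷ £2,333,772.40 = 1.5122.
DCL = DOL × DFL = 2.7513 × 1.5122 = 4.1605.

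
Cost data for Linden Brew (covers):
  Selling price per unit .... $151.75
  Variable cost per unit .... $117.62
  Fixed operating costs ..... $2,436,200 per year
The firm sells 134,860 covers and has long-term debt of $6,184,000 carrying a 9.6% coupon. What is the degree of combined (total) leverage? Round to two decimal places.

2.93

Total contribution margin = 134,860 × $34.13 = $4,602,771.80.
EBIT = $4,602,771.80 − $2,436,200 = $2,166,571.80. Interest = $593,664.00, so EBIT − I = $1,572,907.80.
Degree of total leverage = total CM / (EBIT − interest) = $4,602,771.80 / $1,572,907.80 = 2.9263.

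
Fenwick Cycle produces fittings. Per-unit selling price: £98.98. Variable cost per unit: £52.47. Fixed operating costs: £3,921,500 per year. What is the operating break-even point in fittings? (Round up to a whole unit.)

84,316 fittings

Contribution margin per unit = £98.98 − £52.47 = £46.51.
Units to break even: £3,921,500 ÷ £46.51 = 84,315.20, rounded up to 84,316.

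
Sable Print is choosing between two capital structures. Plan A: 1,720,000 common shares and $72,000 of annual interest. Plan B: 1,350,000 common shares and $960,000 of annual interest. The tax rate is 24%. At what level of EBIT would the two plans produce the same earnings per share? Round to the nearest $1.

$4,200,000

At indifference, (EBIT − 72,000)(1 − t)/1,720,000 = (EBIT − 960,000)(1 − t)/1,350,000.
The (1 − t) factor cancels: (EBIT − 72,000) × 1,350,000 = (EBIT − 960,000) × 1,720,000.
EBIT × (1,720,000 − 1,350,000) = 960,000 × 1,720,000 − 72,000 × 1,350,000 = 1,554,000,000,000, so EBIT = 1,554,000,000,000 ÷ 370,000 = 4,200,000.00.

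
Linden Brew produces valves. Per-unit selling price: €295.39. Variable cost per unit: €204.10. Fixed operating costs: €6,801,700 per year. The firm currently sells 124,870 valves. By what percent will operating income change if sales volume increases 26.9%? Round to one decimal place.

+66.7%

Total contribution margin = 124,870 × €91.29 = €11,399,382.30.
Operating income = contribution − fixed costs = €11,399,382.30 − €6,801,700 = €4,597,682.30.
Degree of operating leverage = €11,399,382.30 / €4,597,682.30 = 2.4794.
Operating income changes by 2.4794 × +26.9% = +66.7%.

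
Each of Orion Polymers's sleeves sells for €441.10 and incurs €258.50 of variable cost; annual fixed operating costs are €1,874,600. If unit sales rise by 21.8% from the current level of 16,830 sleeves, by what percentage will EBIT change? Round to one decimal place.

+55.9%

Contribution at this volume is 16,830 × €182.60 = €3,073,158.00.
Operating income = contribution − fixed costs = €3,073,158.00 − €1,874,600 = €1,198,558.00.
Degree of operating leverage = €3,073,158.00 / €1,198,558.00 = 2.5640.
%ΔEBIT = DOL × %ΔSales = 2.5640 × +21.8% = +55.9%.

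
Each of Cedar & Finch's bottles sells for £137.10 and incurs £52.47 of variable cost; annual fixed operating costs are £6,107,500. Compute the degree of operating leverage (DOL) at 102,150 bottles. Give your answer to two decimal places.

Contribution at this volume is 102,150 × £84.63 = £8,644,954.50.
Operating income = contribution − fixed costs = £8,644,954.50 − £6,107,500 = £2,537,454.50.
So DOL = total CM / EBIT = £8,644,954.50 / £2,537,454.50 = 3.4069.

3.41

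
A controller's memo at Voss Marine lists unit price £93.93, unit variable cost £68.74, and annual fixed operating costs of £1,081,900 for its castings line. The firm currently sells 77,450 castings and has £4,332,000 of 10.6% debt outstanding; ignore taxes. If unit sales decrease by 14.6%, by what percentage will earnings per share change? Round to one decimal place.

Total contribution margin = 77,450 × £25.19 = £1,950,965.50.
Operating income = contribution − fixed costs = £1,950,965.50 − £1,081,900 = £869,065.50.
Interest = £459,192.00, so EBIT − I = £409,873.50.
DCL = total CM / (EBIT − I) = £1,950,965.50 / £409,873.50 = 4.7599.
EPS therefore changes by 4.7599 × (-14.6%) = -69.5%.

-69.5%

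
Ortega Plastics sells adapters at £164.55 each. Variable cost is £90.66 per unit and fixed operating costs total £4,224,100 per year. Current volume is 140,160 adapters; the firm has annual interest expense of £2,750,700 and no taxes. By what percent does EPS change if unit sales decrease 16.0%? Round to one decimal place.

Contribution at this volume is 140,160 × £73.89 = £10,356,422.40.
Subtracting fixed costs: EBIT = £10,356,422.40 − £4,224,100 = £6,132,322.40.
After interest of £2,750,700.00, pre-tax earnings = £3,381,622.40.
Degree of combined leverage = contribution ÷ (EBIT − I) = £10,356,422.40 ÷ £3,381,622.40 = 3.0626.
%ΔEPS = DCL × %ΔSales = 3.0626 × -16.0% = -49.0%.

-49.0%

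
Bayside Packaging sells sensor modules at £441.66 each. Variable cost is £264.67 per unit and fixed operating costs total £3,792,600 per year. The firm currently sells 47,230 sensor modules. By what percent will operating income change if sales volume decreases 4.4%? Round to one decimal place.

-8.1%

Contribution at this volume is 47,230 × £176.99 = £8,359,237.70.
EBIT = £8,359,237.70 − £3,792,600 = £4,566,637.70.
DOL = contribution ÷ EBIT = £8,359,237.70 ÷ £4,566,637.70 = 1.8305.
Operating income changes by 1.8305 × -4.4% = -8.1%.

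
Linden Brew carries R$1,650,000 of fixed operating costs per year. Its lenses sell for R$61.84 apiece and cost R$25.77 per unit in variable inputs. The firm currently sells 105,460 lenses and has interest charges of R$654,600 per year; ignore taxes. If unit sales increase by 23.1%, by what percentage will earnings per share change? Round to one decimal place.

+58.6%

Contribution at this volume is 105,460 × R$36.07 = R$3,803,942.20.
EBIT = R$3,803,942.20 − R$1,650,000 = R$2,153,942.20.
Interest = R$654,600.00, so EBIT − I = R$1,499,342.20.
DCL = total CM / (EBIT − I) = R$3,803,942.20 / R$1,499,342.20 = 2.5371.
%ΔEPS = DCL × %ΔSales = 2.5371 × +23.1% = +58.6%.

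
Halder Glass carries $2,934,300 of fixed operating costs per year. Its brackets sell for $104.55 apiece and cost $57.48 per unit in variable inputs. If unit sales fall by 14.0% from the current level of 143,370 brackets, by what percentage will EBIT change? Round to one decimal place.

At 143,370 units, contribution = 143,370 × $47.07 = $6,748,425.90.
Subtracting fixed costs: EBIT = $6,748,425.90 − $2,934,300 = $3,814,125.90.
Degree of operating leverage = $6,748,425.90 / $3,814,125.90 = 1.7693.
%ΔEBIT = DOL × %ΔSales = 1.7693 × -14.0% = -24.8%.

-24.8%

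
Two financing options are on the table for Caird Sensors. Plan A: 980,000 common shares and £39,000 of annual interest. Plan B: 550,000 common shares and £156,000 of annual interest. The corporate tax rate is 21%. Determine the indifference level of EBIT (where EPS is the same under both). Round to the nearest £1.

£305,651

At indifference, (EBIT − 39,000)(1 − t)/980,000 = (EBIT − 156,000)(1 − t)/550,000.
Cancelling (1 − t) and cross-multiplying: 550,000·(EBIT − 39,000) = 980,000·(EBIT − 156,000).
Solving, EBIT = (156,000·980,000 − 39,000·550,000) / (980,000 − 550,000) = 131,430,000,000 / 430,000 = 305,651.16.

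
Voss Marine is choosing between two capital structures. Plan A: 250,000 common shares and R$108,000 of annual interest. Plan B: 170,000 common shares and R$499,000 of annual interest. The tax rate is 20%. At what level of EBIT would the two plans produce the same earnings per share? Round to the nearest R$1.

Set EPS_A = EPS_B: (EBIT − R$108,000)(1 − 0.20) ÷ 250,000 = (EBIT − R$499,000)(1 − 0.20) ÷ 170,000.
Cancelling (1 − t) and cross-multiplying: 170,000·(EBIT − 108,000) = 250,000·(EBIT − 499,000).
EBIT × (250,000 − 170,000) = 499,000 × 250,000 − 108,000 × 170,000 = 106,390,000,000, so EBIT = 106,390,000,000 ÷ 80,000 = 1,329,875.00.

R$1,329,875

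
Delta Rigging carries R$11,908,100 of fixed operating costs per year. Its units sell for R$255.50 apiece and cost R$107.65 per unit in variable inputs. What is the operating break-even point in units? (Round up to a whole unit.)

80,542 units

Unit CM = price − variable cost = R$255.50 − R$107.65 = R$147.85.
Break-even Q = R$11,908,100 / R$147.85 = 80,541.77 → 80,542 units.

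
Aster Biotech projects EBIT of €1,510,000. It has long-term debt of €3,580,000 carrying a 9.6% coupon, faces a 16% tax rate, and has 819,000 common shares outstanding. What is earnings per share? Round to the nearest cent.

€1.20

Pre-tax income = €1,510,000 − €343,680.00 = €1,166,320.00.
After tax at 16%: net income = €1,166,320.00 × 0.84 = €979,708.80.
Per share: €979,708.80 / 819,000 shares = €1.20.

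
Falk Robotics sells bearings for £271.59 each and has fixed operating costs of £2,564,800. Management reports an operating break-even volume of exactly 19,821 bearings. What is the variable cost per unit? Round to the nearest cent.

£142.19

Contribution per unit must be FC / Q = £2,564,800 / 19,821 = £129.3981.
Variable cost per unit = £271.59 − £129.3981 = £142.19.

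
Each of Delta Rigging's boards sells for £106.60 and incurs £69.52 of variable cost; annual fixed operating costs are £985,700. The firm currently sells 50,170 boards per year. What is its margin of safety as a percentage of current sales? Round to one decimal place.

47.0%

Contribution margin per unit = £106.60 − £69.52 = £37.08. Break-even units = £985,700 ÷ £37.08 = 26,583.06; break-even revenue = 26,583.06 × £106.60 = £2,833,754.58.
Current sales = 50,170 × £106.60 = £5,348,122.00.
Margin of safety = (£5,348,122.00 − £2,833,754.58) ÷ £5,348,122.00 = 47.0%.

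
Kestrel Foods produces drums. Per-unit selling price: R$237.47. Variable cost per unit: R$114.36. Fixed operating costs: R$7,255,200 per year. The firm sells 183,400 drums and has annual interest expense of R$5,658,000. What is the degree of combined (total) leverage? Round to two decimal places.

Total contribution margin = 183,400 × R$123.11 = R$22,578,374.00.
Subtracting fixed costs: EBIT = R$22,578,374.00 − R$7,255,200 = R$15,323,174.00. Interest = R$5,658,000.00, so EBIT − I = R$9,665,174.00.
Degree of total leverage = total CM / (EBIT − interest) = R$22,578,374.00 / R$9,665,174.00 = 2.3361.

2.34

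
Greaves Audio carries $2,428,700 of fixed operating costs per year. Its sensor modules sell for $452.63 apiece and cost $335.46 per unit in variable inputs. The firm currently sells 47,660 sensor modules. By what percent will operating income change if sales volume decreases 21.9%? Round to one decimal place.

Total contribution margin = 47,660 × $117.17 = $5,584,322.20.
EBIT = $5,584,322.20 − $2,428,700 = $3,155,622.20.
So DOL = total CM / EBIT = $5,584,322.20 / $3,155,622.20 = 1.7696.
Operating income changes by 1.7696 × -21.9% = -38.8%.

-38.8%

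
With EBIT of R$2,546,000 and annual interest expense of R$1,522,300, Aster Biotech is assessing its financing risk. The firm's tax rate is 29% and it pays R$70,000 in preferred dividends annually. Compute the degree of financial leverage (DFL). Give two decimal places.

Interest = R$1,522,300.00.
Pre-tax preferred-dividend burden = R$70,000 ÷ (1 − 0.29) = R$98,591.55.
DFL = EBIT ÷ [EBIT − I − D_p/(1−t)] = R$2,546,000 ÷ [R$2,546,000 − R$1,522,300.00 − R$98,591.55] = R$2,546,000 ÷ R$925,108.45 = 2.7521.

2.75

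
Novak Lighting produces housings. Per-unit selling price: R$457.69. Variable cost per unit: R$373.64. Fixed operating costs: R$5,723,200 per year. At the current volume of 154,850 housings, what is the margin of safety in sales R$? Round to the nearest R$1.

R$39,707,902

Each unit contributes R$457.69 − R$373.64 = R$84.05. Break-even units = R$5,723,200 ÷ R$84.05 = 68,092.80; break-even revenue = 68,092.80 × R$457.69 = R$31,165,394.50.
Current sales = 154,850 × R$457.69 = R$70,873,296.50.
Margin of safety = R$70,873,296.50 − R$31,165,394.50 = R$39,707,902.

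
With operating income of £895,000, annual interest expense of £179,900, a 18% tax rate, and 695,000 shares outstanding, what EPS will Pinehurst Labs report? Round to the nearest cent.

£0.84

Interest = £179,900.00, so EBT = £895,000 − £179,900.00 = £715,100.00.
After tax at 18%: net income = £715,100.00 × 0.82 = £586,382.00.
EPS = £586,382.00 ÷ 695,000 = £0.84.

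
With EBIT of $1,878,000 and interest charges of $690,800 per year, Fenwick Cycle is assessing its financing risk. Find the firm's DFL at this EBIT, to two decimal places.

Interest = $690,800.00.
Degree of financial leverage = EBIT / (EBIT − interest) = $1,878,000 / $1,187,200.00 = 1.5819.

1.58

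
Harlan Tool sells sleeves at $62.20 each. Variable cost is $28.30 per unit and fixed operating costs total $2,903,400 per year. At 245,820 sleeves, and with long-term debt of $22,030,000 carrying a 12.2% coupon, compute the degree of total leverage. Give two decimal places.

3.04

Contribution at this volume is 245,820 × $33.90 = $8,333,298.00.
Subtracting fixed costs: EBIT = $8,333,298.00 − $2,903,400 = $5,429,898.00. Interest = $2,687,660.00, so EBIT − I = $2,742,238.00.
DCL = contribution ÷ (EBIT − I) = $8,333,298.00 ÷ $2,742,238.00 = 3.0389.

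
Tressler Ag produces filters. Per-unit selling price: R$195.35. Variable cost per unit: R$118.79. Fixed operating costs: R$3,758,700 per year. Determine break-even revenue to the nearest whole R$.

Contribution margin per unit = R$195.35 − R$118.79 = R$76.56, a CM ratio of R$76.56 ÷ R$195.35 = 0.3919.
Break-even sales = FC ÷ CM ratio = R$3,758,700 × R$195.35 / R$76.56 = R$9,590,675.

R$9,590,675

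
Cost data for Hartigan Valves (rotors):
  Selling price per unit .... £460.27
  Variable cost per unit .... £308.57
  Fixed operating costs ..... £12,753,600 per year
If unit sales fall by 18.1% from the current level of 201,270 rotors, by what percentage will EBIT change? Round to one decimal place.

-31.1%

At 201,270 units, contribution = 201,270 × £151.70 = £30,532,659.00.
Subtracting fixed costs: EBIT = £30,532,659.00 − £12,753,600 = £17,779,059.00.
So DOL = total CM / EBIT = £30,532,659.00 / £17,779,059.00 = 1.7173.
Operating income changes by 1.7173 × -18.1% = -31.1%.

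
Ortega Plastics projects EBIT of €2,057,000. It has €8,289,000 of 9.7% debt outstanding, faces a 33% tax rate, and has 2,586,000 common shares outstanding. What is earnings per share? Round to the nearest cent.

€0.32

Interest = €804,033.00, so EBT = €2,057,000 − €804,033.00 = €1,252,967.00.
Net income = €1,252,967.00 × (1 − 0.33) = €839,487.89.
EPS = €839,487.89 ÷ 2,586,000 = €0.32.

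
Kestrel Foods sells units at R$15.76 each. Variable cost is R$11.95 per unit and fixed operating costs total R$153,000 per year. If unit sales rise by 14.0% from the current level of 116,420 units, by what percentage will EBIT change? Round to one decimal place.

Total contribution margin = 116,420 × R$3.81 = R$443,560.20.
Operating income = contribution − fixed costs = R$443,560.20 − R$153,000 = R$290,560.20.
Degree of operating leverage = R$443,560.20 / R$290,560.20 = 1.5266.
So EBIT moves 1.5266 × (+14.0%) = +21.4%.

+21.4%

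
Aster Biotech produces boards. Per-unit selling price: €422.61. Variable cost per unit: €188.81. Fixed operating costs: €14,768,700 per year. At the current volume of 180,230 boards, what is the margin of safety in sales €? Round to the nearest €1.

Unit CM = price − variable cost = €422.61 − €188.81 = €233.80. Break-even units = €14,768,700 ÷ €233.80 = 63,168.09; break-even revenue = 63,168.09 × €422.61 = €26,695,467.52.
Current sales = 180,230 × €422.61 = €76,167,000.30.
Margin of safety = €76,167,000.30 − €26,695,467.52 = €49,471,533.

€49,471,533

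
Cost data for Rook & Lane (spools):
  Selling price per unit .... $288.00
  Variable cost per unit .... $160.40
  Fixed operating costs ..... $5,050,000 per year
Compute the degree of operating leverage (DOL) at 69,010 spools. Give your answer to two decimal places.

2.34

Total contribution margin = 69,010 × $127.60 = $8,805,676.00.
Subtracting fixed costs: EBIT = $8,805,676.00 − $5,050,000 = $3,755,676.00.
So DOL = total CM / EBIT = $8,805,676.00 / $3,755,676.00 = 2.3446.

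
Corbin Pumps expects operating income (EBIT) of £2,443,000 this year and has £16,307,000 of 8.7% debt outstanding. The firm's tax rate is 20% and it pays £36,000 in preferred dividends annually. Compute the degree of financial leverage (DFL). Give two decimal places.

Annual interest charges come to £1,418,709.00.
Pre-tax preferred-dividend burden = £36,000 ÷ (1 − 0.20) = £45,000.00.
DFL = EBIT ÷ [EBIT − I − D_p/(1−t)] = £2,443,000 ÷ [£2,443,000 − £1,418,709.00 − £45,000.00] = £2,443,000 ÷ £979,291.00 = 2.4947.

2.49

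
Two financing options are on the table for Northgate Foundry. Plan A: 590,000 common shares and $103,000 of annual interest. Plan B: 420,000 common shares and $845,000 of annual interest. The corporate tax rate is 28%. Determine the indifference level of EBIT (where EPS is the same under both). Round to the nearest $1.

$2,678,176

Set EPS_A = EPS_B: (EBIT − $103,000)(1 − 0.28) ÷ 590,000 = (EBIT − $845,000)(1 − 0.28) ÷ 420,000.
The (1 − t) factor cancels: (EBIT − 103,000) × 420,000 = (EBIT − 845,000) × 590,000.
EBIT × (590,000 − 420,000) = 845,000 × 590,000 − 103,000 × 420,000 = 455,290,000,000, so EBIT = 455,290,000,000 ÷ 170,000 = 2,678,176.47.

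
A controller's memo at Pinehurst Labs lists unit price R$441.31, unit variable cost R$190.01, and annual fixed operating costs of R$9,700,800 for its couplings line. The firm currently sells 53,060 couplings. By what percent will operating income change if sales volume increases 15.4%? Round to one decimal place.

Total contribution margin = 53,060 × R$251.30 = R$13,333,978.00.
Operating income = contribution − fixed costs = R$13,333,978.00 − R$9,700,800 = R$3,633,178.00.
Degree of operating leverage = R$13,333,978.00 / R$3,633,178.00 = 3.6701.
%ΔEBIT = DOL × %ΔSales = 3.6701 × +15.4% = +56.5%.

+56.5%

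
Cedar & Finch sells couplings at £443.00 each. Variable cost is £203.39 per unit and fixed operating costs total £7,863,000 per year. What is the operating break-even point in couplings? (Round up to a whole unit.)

32,816 couplings

Each unit contributes £443.00 − £203.39 = £239.61.
Units to break even: £7,863,000 ÷ £239.61 = 32,815.83, rounded up to 32,816.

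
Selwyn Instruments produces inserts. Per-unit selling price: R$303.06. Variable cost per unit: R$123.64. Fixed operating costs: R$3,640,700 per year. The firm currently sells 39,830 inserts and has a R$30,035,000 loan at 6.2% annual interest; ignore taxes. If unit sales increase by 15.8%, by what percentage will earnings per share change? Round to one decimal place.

+68.7%

At 39,830 units, contribution = 39,830 × R$179.42 = R$7,146,298.60.
Subtracting fixed costs: EBIT = R$7,146,298.60 − R$3,640,700 = R$3,505,598.60.
After interest of R$1,862,170.00, pre-tax earnings = R$1,643,428.60.
Degree of combined leverage = contribution ÷ (EBIT − I) = R$7,146,298.60 ÷ R$1,643,428.60 = 4.3484.
EPS therefore changes by 4.3484 × (+15.8%) = +68.7%.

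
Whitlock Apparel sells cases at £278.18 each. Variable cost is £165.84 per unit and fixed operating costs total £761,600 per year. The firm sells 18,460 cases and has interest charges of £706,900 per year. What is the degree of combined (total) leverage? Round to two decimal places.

3.43

Total contribution margin = 18,460 × £112.34 = £2,073,796.40.
Operating income = contribution − fixed costs = £2,073,796.40 − £761,600 = £1,312,196.40. Interest = £706,900.00, so EBIT − I = £605,296.40.
Degree of total leverage = total CM / (EBIT − interest) = £2,073,796.40 / £605,296.40 = 3.4261.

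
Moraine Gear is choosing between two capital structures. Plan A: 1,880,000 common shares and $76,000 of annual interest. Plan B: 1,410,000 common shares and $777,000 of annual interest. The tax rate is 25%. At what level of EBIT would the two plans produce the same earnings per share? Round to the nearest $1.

$2,880,000

Set EPS_A = EPS_B: (EBIT − $76,000)(1 − 0.25) ÷ 1,880,000 = (EBIT − $777,000)(1 − 0.25) ÷ 1,410,000.
Cancelling (1 − t) and cross-multiplying: 1,410,000·(EBIT − 76,000) = 1,880,000·(EBIT − 777,000).
EBIT × (1,880,000 − 1,410,000) = 777,000 × 1,880,000 − 76,000 × 1,410,000 = 1,353,600,000,000, so EBIT = 1,353,600,000,000 ÷ 470,000 = 2,880,000.00.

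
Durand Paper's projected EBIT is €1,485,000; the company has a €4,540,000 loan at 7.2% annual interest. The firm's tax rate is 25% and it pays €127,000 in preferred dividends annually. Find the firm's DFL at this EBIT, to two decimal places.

1.50

Annual interest charges come to €326,880.00.
Pre-tax preferred-dividend burden = €127,000 ÷ (1 − 0.25) = €169,333.33.
DFL = EBIT ÷ [EBIT − I − D_p/(1−t)] = €1,485,000 ÷ [€1,485,000 − €326,880.00 − €169,333.33] = €1,485,000 ÷ €988,786.67 = 1.5018.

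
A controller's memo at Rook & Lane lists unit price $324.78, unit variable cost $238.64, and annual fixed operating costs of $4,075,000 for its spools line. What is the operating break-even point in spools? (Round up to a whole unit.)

Contribution margin per unit = $324.78 − $238.64 = $86.14.
Break-even volume = fixed costs ÷ CM per unit = $4,075,000 ÷ $86.14 = 47,306.71, so 47,307 spools.

47,307 spools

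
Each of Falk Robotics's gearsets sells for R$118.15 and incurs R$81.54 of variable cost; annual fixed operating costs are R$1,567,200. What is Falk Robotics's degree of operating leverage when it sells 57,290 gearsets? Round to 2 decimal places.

3.96

At 57,290 units, contribution = 57,290 × R$36.61 = R$2,097,386.90.
EBIT = R$2,097,386.90 − R$1,567,200 = R$530,186.90.
DOL = contribution ÷ EBIT = R$2,097,386.90 ÷ R$530,186.90 = 3.9559.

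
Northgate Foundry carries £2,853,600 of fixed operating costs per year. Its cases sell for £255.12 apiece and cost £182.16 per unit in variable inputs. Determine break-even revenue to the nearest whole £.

Contribution margin per unit = £255.12 − £182.16 = £72.96, a CM ratio of £72.96 ÷ £255.12 = 0.2860.
Break-even revenue = fixed costs × price ÷ CM = £2,853,600 × £255.12 ÷ £72.96 = £9,978,213.

£9,978,213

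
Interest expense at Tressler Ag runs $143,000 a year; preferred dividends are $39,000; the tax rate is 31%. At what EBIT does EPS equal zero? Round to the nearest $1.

Grossing the preferred dividend up to pre-tax terms: $39,000 / (1 − 0.31) = $56,521.74.
EPS = 0 when EBIT covers interest plus the pre-tax preferred burden: $143,000 + $56,521.74 = $199,521.74.

$199,522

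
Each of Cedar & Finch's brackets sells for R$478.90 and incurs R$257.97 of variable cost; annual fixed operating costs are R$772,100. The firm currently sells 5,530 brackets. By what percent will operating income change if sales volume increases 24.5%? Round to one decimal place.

+66.6%

At 5,530 units, contribution = 5,530 × R$220.93 = R$1,221,742.90.
EBIT = R$1,221,742.90 − R$772,100 = R$449,642.90.
So DOL = total CM / EBIT = R$1,221,742.90 / R$449,642.90 = 2.7171.
So EBIT moves 2.7171 × (+24.5%) = +66.6%.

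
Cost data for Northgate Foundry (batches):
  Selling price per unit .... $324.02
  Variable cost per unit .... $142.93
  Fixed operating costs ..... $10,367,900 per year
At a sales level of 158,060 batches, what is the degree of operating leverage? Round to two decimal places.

1.57

At 158,060 units, contribution = 158,060 × $181.09 = $28,623,085.40.
Subtracting fixed costs: EBIT = $28,623,085.40 − $10,367,900 = $18,255,185.40.
DOL = contribution ÷ EBIT = $28,623,085.40 ÷ $18,255,185.40 = 1.5679.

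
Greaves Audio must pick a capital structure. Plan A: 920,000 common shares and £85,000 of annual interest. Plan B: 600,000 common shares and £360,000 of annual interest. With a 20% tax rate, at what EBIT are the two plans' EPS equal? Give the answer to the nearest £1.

£875,625

Set EPS_A = EPS_B: (EBIT − £85,000)(1 − 0.20) ÷ 920,000 = (EBIT − £360,000)(1 − 0.20) ÷ 600,000.
Cancelling (1 − t) and cross-multiplying: 600,000·(EBIT − 85,000) = 920,000·(EBIT − 360,000).
EBIT × (920,000 − 600,000) = 360,000 × 920,000 − 85,000 × 600,000 = 280,200,000,000, so EBIT = 280,200,000,000 ÷ 320,000 = 875,625.00.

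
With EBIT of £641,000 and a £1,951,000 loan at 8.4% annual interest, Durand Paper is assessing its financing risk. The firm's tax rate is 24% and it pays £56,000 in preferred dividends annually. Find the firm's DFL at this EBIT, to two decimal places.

Interest = £163,884.00.
Pre-tax preferred-dividend burden = £56,000 ÷ (1 − 0.24) = £73,684.21.
DFL = EBIT ÷ [EBIT − I − D_p/(1−t)] = £641,000 ÷ [£641,000 − £163,884.00 − £73,684.21] = £641,000 ÷ £403,431.79 = 1.5889.

1.59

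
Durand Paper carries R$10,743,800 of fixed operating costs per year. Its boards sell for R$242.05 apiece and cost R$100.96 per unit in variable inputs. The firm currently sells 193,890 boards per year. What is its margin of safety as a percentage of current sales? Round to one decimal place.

Each unit contributes R$242.05 − R$100.96 = R$141.09. Break-even units = R$10,743,800 ÷ R$141.09 = 76,148.56; break-even revenue = 76,148.56 × R$242.05 = R$18,431,758.38.
Current sales = 193,890 × R$242.05 = R$46,931,074.50.
Margin of safety = (R$46,931,074.50 − R$18,431,758.38) ÷ R$46,931,074.50 = 60.7%.

60.7%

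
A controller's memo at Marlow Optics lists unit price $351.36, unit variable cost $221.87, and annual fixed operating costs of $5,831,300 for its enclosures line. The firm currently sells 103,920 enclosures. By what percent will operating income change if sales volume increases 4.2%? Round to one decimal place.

At 103,920 units, contribution = 103,920 × $129.49 = $13,456,600.80.
Subtracting fixed costs: EBIT = $13,456,600.80 − $5,831,300 = $7,625,300.80.
So DOL = total CM / EBIT = $13,456,600.80 / $7,625,300.80 = 1.7647.
%ΔEBIT = DOL × %ΔSales = 1.7647 × +4.2% = +7.4%.

+7.4%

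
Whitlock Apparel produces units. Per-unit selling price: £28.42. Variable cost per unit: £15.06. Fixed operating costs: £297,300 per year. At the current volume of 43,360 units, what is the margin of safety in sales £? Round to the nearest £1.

£599,861

Contribution margin per unit = £28.42 − £15.06 = £13.36. Break-even units = £297,300 ÷ £13.36 = 22,252.99; break-even revenue = 22,252.99 × £28.42 = £632,430.09.
Current sales = 43,360 × £28.42 = £1,232,291.20.
Margin of safety = £1,232,291.20 − £632,430.09 = £599,861.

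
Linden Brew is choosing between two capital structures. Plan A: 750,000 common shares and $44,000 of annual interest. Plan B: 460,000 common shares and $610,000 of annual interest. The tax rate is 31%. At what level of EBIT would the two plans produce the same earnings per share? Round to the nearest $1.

At indifference, (EBIT − 44,000)(1 − t)/750,000 = (EBIT − 610,000)(1 − t)/460,000.
Cancelling (1 − t) and cross-multiplying: 460,000·(EBIT − 44,000) = 750,000·(EBIT − 610,000).
EBIT × (750,000 − 460,000) = 610,000 × 750,000 − 44,000 × 460,000 = 437,260,000,000, so EBIT = 437,260,000,000 ÷ 290,000 = 1,507,793.10.

$1,507,793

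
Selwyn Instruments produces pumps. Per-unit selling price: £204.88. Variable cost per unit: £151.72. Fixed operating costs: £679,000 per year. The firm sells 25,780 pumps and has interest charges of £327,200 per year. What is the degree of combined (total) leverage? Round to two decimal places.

3.76

Total contribution margin = 25,780 × £53.16 = £1,370,464.80.
Subtracting fixed costs: EBIT = £1,370,464.80 − £679,000 = £691,464.80. Interest = £327,200.00, so EBIT − I = £364,264.80.
Degree of total leverage = total CM / (EBIT − interest) = £1,370,464.80 / £364,264.80 = 3.7623.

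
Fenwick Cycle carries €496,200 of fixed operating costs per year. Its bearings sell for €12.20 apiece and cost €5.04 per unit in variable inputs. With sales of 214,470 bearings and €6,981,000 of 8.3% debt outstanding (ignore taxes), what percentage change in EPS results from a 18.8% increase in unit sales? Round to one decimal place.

+62.8%

Total contribution margin = 214,470 × €7.16 = €1,535,605.20.
EBIT = €1,535,605.20 − €496,200 = €1,039,405.20.
After interest of €579,423.00, pre-tax earnings = €459,982.20.
DCL = total CM / (EBIT − I) = €1,535,605.20 / €459,982.20 = 3.3384.
EPS therefore changes by 3.3384 × (+18.8%) = +62.8%.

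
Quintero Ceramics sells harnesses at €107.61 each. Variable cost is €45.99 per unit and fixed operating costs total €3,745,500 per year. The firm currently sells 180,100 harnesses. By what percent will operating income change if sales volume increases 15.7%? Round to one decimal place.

At 180,100 units, contribution = 180,100 × €61.62 = €11,097,762.00.
Subtracting fixed costs: EBIT = €11,097,762.00 − €3,745,500 = €7,352,262.00.
DOL = contribution ÷ EBIT = €11,097,762.00 ÷ €7,352,262.00 = 1.5094.
Operating income changes by 1.5094 × +15.7% = +23.7%.

+23.7%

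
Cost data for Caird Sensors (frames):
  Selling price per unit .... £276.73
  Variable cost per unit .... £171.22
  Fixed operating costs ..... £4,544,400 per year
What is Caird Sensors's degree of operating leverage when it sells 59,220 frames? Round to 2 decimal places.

At 59,220 units, contribution = 59,220 × £105.51 = £6,248,302.20.
EBIT = £6,248,302.20 − £4,544,400 = £1,703,902.20.
Degree of operating leverage = £6,248,302.20 / £1,703,902.20 = 3.6671.

3.67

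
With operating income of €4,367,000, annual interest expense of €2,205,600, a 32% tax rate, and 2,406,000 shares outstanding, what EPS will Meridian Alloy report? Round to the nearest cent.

Pre-tax income = €4,367,000 − €2,205,600.00 = €2,161,400.00.
After tax at 32%: net income = €2,161,400.00 × 0.68 = €1,469,752.00.
Per share: €1,469,752.00 / 2,406,000 shares = €0.61.

€0.61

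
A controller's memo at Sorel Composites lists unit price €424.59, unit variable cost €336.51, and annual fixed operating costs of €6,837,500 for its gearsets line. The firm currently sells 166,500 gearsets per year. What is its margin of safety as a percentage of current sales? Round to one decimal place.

Unit CM = price − variable cost = €424.59 − €336.51 = €88.08. Break-even units = €6,837,500 ÷ €88.08 = 77,628.29; break-even revenue = 77,628.29 × €424.59 = €32,960,196.70.
Actual sales revenue = 166,500 × €424.59 = €70,694,235.00.
Margin of safety = (€70,694,235.00 − €32,960,196.70) ÷ €70,694,235.00 = 53.4%.

53.4%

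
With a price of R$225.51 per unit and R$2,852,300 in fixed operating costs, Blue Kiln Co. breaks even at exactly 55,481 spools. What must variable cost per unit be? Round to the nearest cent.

Contribution per unit must be FC / Q = R$2,852,300 / 55,481 = R$51.4104.
Hence VC = price − CM = R$225.51 − R$51.4104 = R$174.10.

R$174.10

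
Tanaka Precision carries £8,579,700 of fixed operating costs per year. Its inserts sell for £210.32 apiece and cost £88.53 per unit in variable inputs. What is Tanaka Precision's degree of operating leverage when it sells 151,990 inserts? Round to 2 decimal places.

Total contribution margin = 151,990 × £121.79 = £18,510,862.10.
Operating income = contribution − fixed costs = £18,510,862.10 − £8,579,700 = £9,931,162.10.
DOL = contribution ÷ EBIT = £18,510,862.10 ÷ £9,931,162.10 = 1.8639.

1.86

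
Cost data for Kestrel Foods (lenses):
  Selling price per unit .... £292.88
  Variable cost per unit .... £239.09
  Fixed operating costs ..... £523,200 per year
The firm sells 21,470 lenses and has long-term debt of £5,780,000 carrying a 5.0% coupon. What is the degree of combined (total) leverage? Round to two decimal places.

Total contribution margin = 21,470 × £53.79 = £1,154,871.30.
Operating income = contribution − fixed costs = £1,154,871.30 − £523,200 = £631,671.30. Interest = £289,000.00.
DOL = £1,154,871.30 ÷ £631,671.30 = 1.8283; DFL = £631,671.30 ÷ £342,671.30 = 1.8434.
DCL = DOL × DFL = 1.8283 × 1.8434 = 3.3703.

3.37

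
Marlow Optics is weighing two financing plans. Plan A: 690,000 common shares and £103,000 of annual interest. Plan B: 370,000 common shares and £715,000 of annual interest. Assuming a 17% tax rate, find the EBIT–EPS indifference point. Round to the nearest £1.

Set EPS_A = EPS_B: (EBIT − £103,000)(1 − 0.17) ÷ 690,000 = (EBIT − £715,000)(1 − 0.17) ÷ 370,000.
The (1 − t) factor cancels: (EBIT − 103,000) × 370,000 = (EBIT − 715,000) × 690,000.
EBIT × (690,000 − 370,000) = 715,000 × 690,000 − 103,000 × 370,000 = 455,240,000,000, so EBIT = 455,240,000,000 ÷ 320,000 = 1,422,625.00.

£1,422,625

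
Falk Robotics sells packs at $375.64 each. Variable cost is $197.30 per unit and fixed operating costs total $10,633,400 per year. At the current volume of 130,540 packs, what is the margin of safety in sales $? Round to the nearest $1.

Unit CM = price − variable cost = $375.64 − $197.30 = $178.34. Break-even units = $10,633,400 ÷ $178.34 = 59,624.31; break-even revenue = 59,624.31 × $375.64 = $22,397,276.98.
Current sales = 130,540 × $375.64 = $49,036,045.60.
Margin of safety = $49,036,045.60 − $22,397,276.98 = $26,638,769.

$26,638,769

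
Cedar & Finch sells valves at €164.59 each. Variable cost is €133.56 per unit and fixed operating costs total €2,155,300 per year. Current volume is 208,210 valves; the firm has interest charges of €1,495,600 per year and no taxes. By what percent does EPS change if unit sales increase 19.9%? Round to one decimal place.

Total contribution margin = 208,210 × €31.03 = €6,460,756.30.
Subtracting fixed costs: EBIT = €6,460,756.30 − €2,155,300 = €4,305,456.30.
After interest of €1,495,600.00, pre-tax earnings = €2,809,856.30.
DCL = total CM / (EBIT − I) = €6,460,756.30 / €2,809,856.30 = 2.2993.
EPS therefore changes by 2.2993 × (+19.9%) = +45.8%.

+45.8%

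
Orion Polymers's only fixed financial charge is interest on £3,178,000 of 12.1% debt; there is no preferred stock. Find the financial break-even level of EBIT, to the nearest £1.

Annual interest = 12.1% × £3,178,000 = £384,538.00.
With no preferred dividends, EPS = 0 when EBIT exactly covers interest, so the financial break-even EBIT is £384,538.00.

£384,538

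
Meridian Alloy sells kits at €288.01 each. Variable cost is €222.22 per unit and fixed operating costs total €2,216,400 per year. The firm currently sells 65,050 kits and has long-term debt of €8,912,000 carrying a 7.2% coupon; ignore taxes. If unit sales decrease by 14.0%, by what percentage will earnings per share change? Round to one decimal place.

Total contribution margin = 65,050 × €65.79 = €4,279,639.50.
Subtracting fixed costs: EBIT = €4,279,639.50 − €2,216,400 = €2,063,239.50.
After interest of €641,664.00, pre-tax earnings = €1,421,575.50.
Degree of combined leverage = contribution ÷ (EBIT − I) = €4,279,639.50 ÷ €1,421,575.50 = 3.0105.
EPS therefore changes by 3.0105 × (-14.0%) = -42.1%.

-42.1%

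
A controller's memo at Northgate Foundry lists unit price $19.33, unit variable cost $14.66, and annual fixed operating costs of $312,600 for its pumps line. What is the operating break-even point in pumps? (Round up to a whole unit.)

Each unit contributes $19.33 − $14.66 = $4.67.
Units to break even: $312,600 ÷ $4.67 = 66,937.90, rounded up to 66,938.

66,938 pumps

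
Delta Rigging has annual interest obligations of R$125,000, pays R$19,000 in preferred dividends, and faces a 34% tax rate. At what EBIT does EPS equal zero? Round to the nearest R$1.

Preferred dividends are paid after tax, so their pre-tax equivalent is R$19,000 ÷ (1 − 0.34) = R$28,787.88.
Financial break-even EBIT = interest + D_p ÷ (1 − t) = R$125,000 + R$28,787.88 = R$153,787.88.

R$153,788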